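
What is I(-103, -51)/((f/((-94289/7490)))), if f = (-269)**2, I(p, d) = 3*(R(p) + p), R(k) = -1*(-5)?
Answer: 1980069/38713135 ≈ 0.051147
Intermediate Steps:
R(k) = 5
I(p, d) = 15 + 3*p (I(p, d) = 3*(5 + p) = 15 + 3*p)
f = 72361
I(-103, -51)/((f/((-94289/7490)))) = (15 + 3*(-103))/((72361/((-94289/7490)))) = (15 - 309)/((72361/((-94289*1/7490)))) = -294/(72361/(-94289/7490)) = -294/(72361*(-7490/94289)) = -294/(-541983890/94289) = -294*(-94289/541983890) = 1980069/38713135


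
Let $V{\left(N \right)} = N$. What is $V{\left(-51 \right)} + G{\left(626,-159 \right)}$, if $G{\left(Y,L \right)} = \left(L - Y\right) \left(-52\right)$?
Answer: $40769$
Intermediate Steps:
$G{\left(Y,L \right)} = - 52 L + 52 Y$
$V{\left(-51 \right)} + G{\left(626,-159 \right)} = -51 + \left(\left(-52\right) \left(-159\right) + 52 \cdot 626\right) = -51 + \left(8268 + 32552\right) = -51 + 40820 = 40769$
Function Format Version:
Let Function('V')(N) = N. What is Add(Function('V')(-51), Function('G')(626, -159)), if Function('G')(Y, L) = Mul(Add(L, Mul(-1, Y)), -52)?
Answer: 40769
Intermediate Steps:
Function('G')(Y, L) = Add(Mul(-52, L), Mul(52, Y))
Add(Function('V')(-51), Function('G')(626, -159)) = Add(-51, Add(Mul(-52, -159), Mul(52, 626))) = Add(-51, Add(8268, 32552)) = Add(-51, 40820) = 40769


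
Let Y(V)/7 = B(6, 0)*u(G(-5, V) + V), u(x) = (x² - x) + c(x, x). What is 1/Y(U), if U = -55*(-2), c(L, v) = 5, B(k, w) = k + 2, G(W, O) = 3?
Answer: 1/709016 ≈ 1.4104e-6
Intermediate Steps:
B(k, w) = 2 + k
U = 110
u(x) = 5 + x² - x (u(x) = (x² - x) + 5 = 5 + x² - x)
Y(V) = 112 - 56*V + 56*(3 + V)² (Y(V) = 7*((2 + 6)*(5 + (3 + V)² - (3 + V))) = 7*(8*(5 + (3 + V)² + (-3 - V))) = 7*(8*(2 + (3 + V)² - V)) = 7*(16 - 8*V + 8*(3 + V)²) = 112 - 56*V + 56*(3 + V)²)
1/Y(U) = 1/(112 - 56*110 + 56*(3 + 110)²) = 1/(112 - 6160 + 56*113²) = 1/(112 - 6160 + 56*12769) = 1/(112 - 6160 + 715064) = 1/709016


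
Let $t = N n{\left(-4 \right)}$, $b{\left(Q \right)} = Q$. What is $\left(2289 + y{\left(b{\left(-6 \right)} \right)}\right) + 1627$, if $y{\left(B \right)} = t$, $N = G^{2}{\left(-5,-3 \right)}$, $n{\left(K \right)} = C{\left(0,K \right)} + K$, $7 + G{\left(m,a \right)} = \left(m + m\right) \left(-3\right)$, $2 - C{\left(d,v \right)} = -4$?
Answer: $4974$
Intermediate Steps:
$C{\left(d,v \right)} = 6$ ($C{\left(d,v \right)} = 2 - -4 = 2 + 4 = 6$)
$G{\left(m,a \right)} = -7 - 6 m$ ($G{\left(m,a \right)} = -7 + \left(m + m\right) \left(-3\right) = -7 + 2 m \left(-3\right) = -7 - 6 m$)
$n{\left(K \right)} = 6 + K$
$N = 529$ ($N = \left(-7 - -30\right)^{2} = \left(-7 + 30\right)^{2} = 23^{2} = 529$)
$t = 1058$ ($t = 529 \left(6 - 4\right) = 529 \cdot 2 = 1058$)
$y{\left(B \right)} = 1058$
$\left(2289 + y{\left(b{\left(-6 \right)} \right)}\right) + 1627 = \left(2289 + 1058\right) + 1627 = 3347 + 1627 = 4974$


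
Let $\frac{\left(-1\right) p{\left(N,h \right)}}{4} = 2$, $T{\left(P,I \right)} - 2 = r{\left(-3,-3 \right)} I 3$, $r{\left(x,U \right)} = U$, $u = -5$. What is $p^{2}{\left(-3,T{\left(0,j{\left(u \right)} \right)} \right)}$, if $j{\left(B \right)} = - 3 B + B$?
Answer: $64$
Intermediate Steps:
$j{\left(B \right)} = - 2 B$
$T{\left(P,I \right)} = 2 - 9 I$ ($T{\left(P,I \right)} = 2 - 3 I 3 = 2 - 3 \cdot 3 I = 2 - 9 I$)
$p{\left(N,h \right)} = -8$ ($p{\left(N,h \right)} = \left(-4\right) 2 = -8$)
$p^{2}{\left(-3,T{\left(0,j{\left(u \right)} \right)} \right)} = \left(-8\right)^{2} = 64$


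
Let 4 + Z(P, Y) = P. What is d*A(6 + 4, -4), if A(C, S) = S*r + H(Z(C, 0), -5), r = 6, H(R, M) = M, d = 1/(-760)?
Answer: 29/760 ≈ 0.038158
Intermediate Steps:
d = -1/760 ≈ -0.0013158
Z(P, Y) = -4 + P
A(C, S) = -5 + 6*S (A(C, S) = S*6 - 5 = 6*S - 5 = -5 + 6*S)
d*A(6 + 4, -4) = -(-5 + 6*(-4))/760 = -(-5 - 24)/760 = -1/760*(-29) = 29/760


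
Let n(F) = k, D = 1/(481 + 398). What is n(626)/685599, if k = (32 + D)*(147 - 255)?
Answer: -337548/66960169 ≈ -0.0050410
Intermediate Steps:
D = 1/879 ≈ 0.0011377
k = -1012644/293 (k = (32 + 1/879)*(147 - 255) = (28129/879)*(-108) = -1012644/293 ≈ -3456.1)
n(F) = -1012644/293
n(626)/685599 = -1012644/293/685599 = -1012644/293*1/685599 = -337548/66960169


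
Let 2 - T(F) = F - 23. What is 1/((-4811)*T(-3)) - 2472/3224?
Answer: -41625175/54287324 ≈ -0.76676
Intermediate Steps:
T(F) = 25 - F (T(F) = 2 - (F - 23) = 2 - (-23 + F) = 2 + (23 - F) = 25 - F)
1/((-4811)*T(-3)) - 2472/3224 = 1/((-4811)*(25 - 1*(-3))) - 2472/3224 = -1/(4811*(25 + 3)) - 2472*1/3224 = -1/4811/28 - 309/403 = -1/4811*1/28 - 309/403 = -1/134708 - 309/403 = -41625175/54287324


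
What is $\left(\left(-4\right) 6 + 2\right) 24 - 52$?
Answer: $-580$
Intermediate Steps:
$\left(\left(-4\right) 6 + 2\right) 24 - 52 = \left(-24 + 2\right) 24 - 52 = \left(-22\right) 24 - 52 = -528 - 52 = -580$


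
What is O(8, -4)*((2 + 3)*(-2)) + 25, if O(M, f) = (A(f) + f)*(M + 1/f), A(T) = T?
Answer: 645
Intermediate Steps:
O(M, f) = 2*f*(M + 1/f) (O(M, f) = (f + f)*(M + 1/f) = (2*f)*(M + 1/f) = 2*f*(M + 1/f))
O(8, -4)*((2 + 3)*(-2)) + 25 = (2 + 2*8*(-4))*((2 + 3)*(-2)) + 25 = (2 - 64)*(5*(-2)) + 25 = -62*(-10) + 25 = 620 + 25 = 645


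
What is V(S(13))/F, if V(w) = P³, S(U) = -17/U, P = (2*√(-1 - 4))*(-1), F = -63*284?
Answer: -10*I*√5/4473 ≈ -0.004999*I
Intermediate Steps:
F = -17892
P = -2*I*√5 (P = (2*√(-5))*(-1) = (2*(I*√5))*(-1) = (2*I*√5)*(-1) = -2*I*√5 ≈ -4.4721*I)
V(w) = 40*I*√5 (V(w) = (-2*I*√5)³ = 40*I*√5)
V(S(13))/F = (40*I*√5)/(-17892) = (40*I*√5)*(-1/17892) = -10*I*√5/4473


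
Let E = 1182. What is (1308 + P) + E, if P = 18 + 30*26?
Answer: 3288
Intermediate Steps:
P = 798 (P = 18 + 780 = 798)
(1308 + P) + E = (1308 + 798) + 1182 = 2106 + 1182 = 3288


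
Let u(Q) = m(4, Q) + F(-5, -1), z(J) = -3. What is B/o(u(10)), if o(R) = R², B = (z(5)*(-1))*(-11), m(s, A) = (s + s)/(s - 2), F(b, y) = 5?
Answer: -11/27 ≈ -0.40741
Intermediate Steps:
m(s, A) = 2*s/(-2 + s) (m(s, A) = (2*s)/(-2 + s) = 2*s/(-2 + s))
B = -33 (B = -3*(-1)*(-11) = 3*(-11) = -33)
u(Q) = 9 (u(Q) = 2*4/(-2 + 4) + 5 = 2*4/2 + 5 = 2*4*(½) + 5 = 4 + 5 = 9)
B/o(u(10)) = -33/(9²) = -33/81 = -33*1/81 = -11/27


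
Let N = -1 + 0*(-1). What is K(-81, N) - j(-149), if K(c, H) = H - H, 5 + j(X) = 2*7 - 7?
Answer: -2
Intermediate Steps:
j(X) = 2 (j(X) = -5 + (2*7 - 7) = -5 + (14 - 7) = -5 + 7 = 2)
N = -1 (N = -1 + 0 = -1)
K(c, H) = 0
K(-81, N) - j(-149) = 0 - 1*2 = 0 - 2 = -2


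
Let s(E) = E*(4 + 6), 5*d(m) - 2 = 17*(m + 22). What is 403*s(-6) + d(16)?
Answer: -120252/5 ≈ -24050.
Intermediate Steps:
d(m) = 376/5 + 17*m/5 (d(m) = ⅖ + (17*(m + 22))/5 = ⅖ + (17*(22 + m))/5 = ⅖ + (374 + 17*m)/5 = ⅖ + (374/5 + 17*m/5) = 376/5 + 17*m/5)
s(E) = 10*E (s(E) = E*10 = 10*E)
403*s(-6) + d(16) = 403*(10*(-6)) + (376/5 + (17/5)*16) = 403*(-60) + (376/5 + 272/5) = -24180 + 648/5 = -120252/5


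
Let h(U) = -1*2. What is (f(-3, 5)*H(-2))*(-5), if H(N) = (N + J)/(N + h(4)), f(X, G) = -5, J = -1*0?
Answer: 25/2 ≈ 12.500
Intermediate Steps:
J = 0
h(U) = -2
H(N) = N/(-2 + N) (H(N) = (N + 0)/(N - 2) = N/(-2 + N))
(f(-3, 5)*H(-2))*(-5) = -(-10)/(-2 - 2)*(-5) = -(-10)/(-4)*(-5) = -(-10)*(-1)/4*(-5) = -5*1/2*(-5) = -5/2*(-5) = 25/2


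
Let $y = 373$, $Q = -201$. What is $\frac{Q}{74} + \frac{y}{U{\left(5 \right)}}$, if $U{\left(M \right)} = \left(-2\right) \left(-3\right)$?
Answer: $\frac{6599}{111} \approx 59.45$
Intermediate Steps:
$U{\left(M \right)} = 6$
$\frac{Q}{74} + \frac{y}{U{\left(5 \right)}} = - \frac{201}{74} + \frac{373}{6} = \frac{6599}{111}$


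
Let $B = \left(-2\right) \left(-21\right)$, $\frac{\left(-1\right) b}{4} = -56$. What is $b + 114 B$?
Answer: $5012$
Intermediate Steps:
$b = 224$ ($b = \left(-4\right) \left(-56\right) = 224$)
$B = 42$
$b + 114 B = 224 + 114 \cdot 42 = 224 + 4788 = 5012$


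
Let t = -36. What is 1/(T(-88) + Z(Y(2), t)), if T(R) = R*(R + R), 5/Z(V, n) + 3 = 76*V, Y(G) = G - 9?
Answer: 107/1657215 ≈ 6.4566e-5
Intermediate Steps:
Y(G) = -9 + G
Z(V, n) = 5/(-3 + 76*V)
T(R) = 2*R² (T(R) = R*(2*R) = 2*R²)
1/(T(-88) + Z(Y(2), t)) = 1/(2*(-88)² + 5/(-3 + 76*(-9 + 2))) = 1/(2*7744 + 5/(-3 + 76*(-7))) = 1/(15488 + 5/(-3 - 532)) = 1/(15488 + 5/(-535)) = 1/(15488 + 5*(-1/535)) = 1/(15488 - 1/107) = 1/(1657215/107) = 107/1657215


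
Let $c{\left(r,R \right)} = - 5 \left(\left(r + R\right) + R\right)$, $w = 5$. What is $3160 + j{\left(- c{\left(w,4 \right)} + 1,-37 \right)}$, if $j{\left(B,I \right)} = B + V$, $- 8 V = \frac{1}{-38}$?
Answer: $\frac{980705}{304} \approx 3226.0$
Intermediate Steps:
$c{\left(r,R \right)} = - 10 R - 5 r$ ($c{\left(r,R \right)} = - 5 \left(\left(R + r\right) + R\right) = - 5 \left(r + 2 R\right) = - 10 R - 5 r$)
$V = \frac{1}{304}$ ($V = - \frac{1}{8 \left(-38\right)} = \left(- \frac{1}{8}\right) \left(- \frac{1}{38}\right) = \frac{1}{304} \approx 0.0032895$)
$j{\left(B,I \right)} = \frac{1}{304} + B$ ($j{\left(B,I \right)} = B + \frac{1}{304} = \frac{1}{304} + B$)
$3160 + j{\left(- c{\left(w,4 \right)} + 1,-37 \right)} = 3160 + \left(\frac{1}{304} - \left(-1 - 40 - 25\right)\right) = 3160 + \left(\frac{1}{304} + \left(- (-40 - 25) + 1\right)\right) = 3160 + \left(\frac{1}{304} + \left(\left(-1\right) \left(-65\right) + 1\right)\right) = 3160 + \left(\frac{1}{304} + \left(65 + 1\right)\right) = 3160 + \left(\frac{1}{304} + 66\right) = 3160 + \frac{20065}{304} = \frac{980705}{304}$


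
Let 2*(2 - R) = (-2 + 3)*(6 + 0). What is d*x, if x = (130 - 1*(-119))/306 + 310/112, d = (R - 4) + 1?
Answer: -10229/714 ≈ -14.326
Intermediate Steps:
R = -1 (R = 2 - (-2 + 3)*(6 + 0)/2 = 2 - 6/2 = 2 - 1/2*6 = 2 - 3 = -1)
d = -4 (d = (-1 - 4) + 1 = -5 + 1 = -4)
x = 10229/2856 (x = (130 + 119)*(1/306) + 310*(1/112) = 249*(1/306) + 155/56 = 83/102 + 155/56 = 10229/2856 ≈ 3.5816)
d*x = -4*10229/2856 = -10229/714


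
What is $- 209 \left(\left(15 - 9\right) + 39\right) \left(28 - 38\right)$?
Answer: $94050$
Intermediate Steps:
$- 209 \left(\left(15 - 9\right) + 39\right) \left(28 - 38\right) = - 209 \left(\left(15 - 9\right) + 39\right) \left(-10\right) = - 209 \left(6 + 39\right) \left(-10\right) = - 209 \cdot 45 \left(-10\right) = \left(-209\right) \left(-450\right) = 94050$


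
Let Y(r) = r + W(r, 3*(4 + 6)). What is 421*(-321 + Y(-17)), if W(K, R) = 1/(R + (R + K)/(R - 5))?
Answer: -108562849/763 ≈ -1.4228e+5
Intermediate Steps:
W(K, R) = 1/(R + (K + R)/(-5 + R))
Y(r) = r + 25/(780 + r) (Y(r) = r + (-5 + 3*(4 + 6))/(r + (3*(4 + 6))² - 12*(4 + 6)) = r + (-5 + 3*10)/(r + (3*10)² - 12*10) = r + (-5 + 30)/(r + 30² - 4*30) = r + 25/(r + 900 - 120) = r + 25/(780 + r))
421*(-321 + Y(-17)) = 421*(-321 + (25 - 17*(780 - 17))/(780 - 17)) = 421*(-321 + (25 - 17*763)/763) = 421*(-321 + (25 - 12971)/763) = 421*(-321 + (1/763)*(-12946)) = 421*(-321 - 12946/763) = 421*(-257869/763) = -108562849/763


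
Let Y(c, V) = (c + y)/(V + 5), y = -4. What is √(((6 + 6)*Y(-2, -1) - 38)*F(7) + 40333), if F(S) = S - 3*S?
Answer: √41117 ≈ 202.77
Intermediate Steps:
F(S) = -2*S
Y(c, V) = (-4 + c)/(5 + V) (Y(c, V) = (c - 4)/(V + 5) = (-4 + c)/(5 + V))
√(((6 + 6)*Y(-2, -1) - 38)*F(7) + 40333) = √(((6 + 6)*((-4 - 2)/(5 - 1)) - 38)*(-2*7) + 40333) = √((12*(-6/4) - 38)*(-14) + 40333) = √((12*((¼)*(-6)) - 38)*(-14) + 40333) = √((12*(-3/2) - 38)*(-14) + 40333) = √((-18 - 38)*(-14) + 40333) = √(-56*(-14) + 40333) = √(784 + 40333) = √41117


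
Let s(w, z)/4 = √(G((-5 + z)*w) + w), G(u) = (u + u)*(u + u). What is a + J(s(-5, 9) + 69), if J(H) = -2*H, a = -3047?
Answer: -3185 - 8*√1595 ≈ -3504.5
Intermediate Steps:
G(u) = 4*u² (G(u) = (2*u)*(2*u) = 4*u²)
s(w, z) = 4*√(w + 4*w²*(-5 + z)²) (s(w, z) = 4*√(4*((-5 + z)*w)² + w) = 4*√(4*(w*(-5 + z))² + w) = 4*√(4*(w²*(-5 + z)²) + w) = 4*√(4*w²*(-5 + z)² + w) = 4*√(w + 4*w²*(-5 + z)²))
a + J(s(-5, 9) + 69) = -3047 - 2*(4*√(-5*(1 + 4*(-5)*(-5 + 9)²)) + 69) = -3047 - 2*(4*√(-5*(1 + 4*(-5)*4²)) + 69) = -3047 - 2*(4*√(-5*(1 + 4*(-5)*16)) + 69) = -3047 - 2*(4*√(-5*(1 - 320)) + 69) = -3047 - 2*(4*√(-5*(-319)) + 69) = -3047 - 2*(4*√1595 + 69) = -3047 - 2*(69 + 4*√1595) = -3047 + (-138 - 8*√1595) = -3185 - 8*√1595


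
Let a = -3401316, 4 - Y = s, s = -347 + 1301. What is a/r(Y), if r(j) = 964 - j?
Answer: -566886/319 ≈ -1777.1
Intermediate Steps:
s = 954
Y = -950 (Y = 4 - 1*954 = 4 - 954 = -950)
a/r(Y) = -3401316/(964 - 1*(-950)) = -3401316/(964 + 950) = -3401316/1914 = -3401316*1/1914 = -566886/319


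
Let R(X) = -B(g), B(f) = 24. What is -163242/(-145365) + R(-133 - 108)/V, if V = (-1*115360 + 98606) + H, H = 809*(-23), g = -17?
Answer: 641765458/571139085 ≈ 1.1237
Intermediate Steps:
H = -18607
V = -35361 (V = (-1*115360 + 98606) - 18607 = (-115360 + 98606) - 18607 = -16754 - 18607 = -35361)
R(X) = -24 (R(X) = -1*24 = -24)
-163242/(-145365) + R(-133 - 108)/V = -163242/(-145365) - 24/(-35361) = -163242*(-1/145365) - 24*(-1/35361) = 54414/48455 + 8/11787 = 641765458/571139085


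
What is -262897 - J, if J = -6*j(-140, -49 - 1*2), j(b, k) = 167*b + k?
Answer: -403483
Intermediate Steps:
j(b, k) = k + 167*b
J = 140586 (J = -6*((-49 - 1*2) + 167*(-140)) = -6*((-49 - 2) - 23380) = -6*(-51 - 23380) = -6*(-23431) = 140586)
-262897 - J = -262897 - 1*140586 = -262897 - 140586 = -403483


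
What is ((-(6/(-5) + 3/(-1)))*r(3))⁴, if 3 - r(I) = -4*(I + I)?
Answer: 103355177121/625 ≈ 1.6537e+8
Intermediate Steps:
r(I) = 3 + 8*I (r(I) = 3 - (-4)*(I + I) = 3 - (-4)*2*I = 3 - (-8)*I = 3 + 8*I)
((-(6/(-5) + 3/(-1)))*r(3))⁴ = ((-(6/(-5) + 3/(-1)))*(3 + 8*3))⁴ = ((-(6*(-⅕) + 3*(-1)))*(3 + 24))⁴ = (-(-6/5 - 3)*27)⁴ = (-1*(-21/5)*27)⁴ = ((21/5)*27)⁴ = (567/5)⁴ = 103355177121/625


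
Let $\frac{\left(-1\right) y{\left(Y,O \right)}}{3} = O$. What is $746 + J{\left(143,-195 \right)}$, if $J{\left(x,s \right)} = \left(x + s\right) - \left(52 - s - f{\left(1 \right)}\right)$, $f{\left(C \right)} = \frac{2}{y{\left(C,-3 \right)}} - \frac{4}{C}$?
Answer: $\frac{3989}{9} \approx 443.22$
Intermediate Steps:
$y{\left(Y,O \right)} = - 3 O$
$f{\left(C \right)} = \frac{2}{9} - \frac{4}{C}$ ($f{\left(C \right)} = \frac{2}{\left(-3\right) \left(-3\right)} - \frac{4}{C} = \frac{2}{9} - \frac{4}{C}$)
$J{\left(x,s \right)} = - \frac{502}{9} + x + 2 s$ ($J{\left(x,s \right)} = \left(x + s\right) - \left(\frac{466}{9} + 4 - s\right) = \left(s + x\right) + \left(\left(\frac{2}{9} - 4\right) + \left(-52 + s\right)\right) = \left(s + x\right) + \left(- \frac{34}{9} + \left(-52 + s\right)\right) = \left(s + x\right) + \left(- \frac{502}{9} + s\right) = - \frac{502}{9} + x + 2 s$)
$746 + J{\left(143,-195 \right)} = 746 + \left(- \frac{502}{9} + 143 + 2 \left(-195\right)\right) = 746 - \frac{2725}{9} = \frac{3989}{9}$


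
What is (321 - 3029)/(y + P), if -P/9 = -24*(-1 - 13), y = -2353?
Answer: 2708/5377 ≈ 0.50363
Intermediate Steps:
P = -3024 (P = -(-216)*(-1 - 13) = -(-216)*(-14) = -9*336 = -3024)
(321 - 3029)/(y + P) = (321 - 3029)/(-2353 - 3024) = -2708/(-5377) = -2708*(-1/5377) = 2708/5377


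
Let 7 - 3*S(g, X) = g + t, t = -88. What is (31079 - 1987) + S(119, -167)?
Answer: 29084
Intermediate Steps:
S(g, X) = 95/3 - g/3 (S(g, X) = 7/3 - (g - 88)/3 = 7/3 - (-88 + g)/3 = 7/3 + (88/3 - g/3) = 95/3 - g/3)
(31079 - 1987) + S(119, -167) = (31079 - 1987) + (95/3 - 1/3*119) = 29092 + (95/3 - 119/3) = 29092 - 8 = 29084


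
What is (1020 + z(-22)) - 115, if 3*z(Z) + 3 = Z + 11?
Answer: 2701/3 ≈ 900.33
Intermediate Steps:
z(Z) = 8/3 + Z/3 (z(Z) = -1 + (Z + 11)/3 = -1 + (11 + Z)/3 = -1 + (11/3 + Z/3) = 8/3 + Z/3)
(1020 + z(-22)) - 115 = (1020 + (8/3 + (1/3)*(-22))) - 115 = (1020 + (8/3 - 22/3)) - 115 = (1020 - 14/3) - 115 = 3046/3 - 115 = 2701/3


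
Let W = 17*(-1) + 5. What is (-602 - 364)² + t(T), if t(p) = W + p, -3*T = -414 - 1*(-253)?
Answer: 2799593/3 ≈ 9.3320e+5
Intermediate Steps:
W = -12 (W = -17 + 5 = -12)
T = 161/3 (T = -(-414 - 1*(-253))/3 = -(-414 + 253)/3 = -⅓*(-161) = 161/3 ≈ 53.667)
t(p) = -12 + p
(-602 - 364)² + t(T) = (-602 - 364)² + (-12 + 161/3) = (-966)² + 125/3 = 933156 + 125/3 = 2799593/3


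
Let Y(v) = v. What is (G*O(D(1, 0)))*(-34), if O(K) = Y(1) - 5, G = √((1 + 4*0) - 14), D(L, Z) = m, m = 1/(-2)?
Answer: 136*I*√13 ≈ 490.35*I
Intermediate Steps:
m = -½ ≈ -0.50000
D(L, Z) = -½
G = I*√13 (G = √((1 + 0) - 14) = √(1 - 14) = √(-13) = I*√13 ≈ 3.6056*I)
O(K) = -4 (O(K) = 1 - 5 = -4)
(G*O(D(1, 0)))*(-34) = ((I*√13)*(-4))*(-34) = -4*I*√13*(-34) = 136*I*√13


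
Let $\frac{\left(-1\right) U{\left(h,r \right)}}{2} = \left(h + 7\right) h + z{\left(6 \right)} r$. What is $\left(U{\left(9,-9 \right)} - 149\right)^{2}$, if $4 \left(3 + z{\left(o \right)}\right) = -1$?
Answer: $\frac{982081}{4} \approx 2.4552 \cdot 10^{5}$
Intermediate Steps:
$z{\left(o \right)} = - \frac{13}{4}$ ($z{\left(o \right)} = -3 + \frac{1}{4} \left(-1\right) = -3 - \frac{1}{4} = - \frac{13}{4}$)
$U{\left(h,r \right)} = \frac{13 r}{2} - 2 h \left(7 + h\right)$ ($U{\left(h,r \right)} = - 2 \left(\left(h + 7\right) h - \frac{13 r}{4}\right) = - 2 \left(\left(7 + h\right) h - \frac{13 r}{4}\right) = - 2 \left(h \left(7 + h\right) - \frac{13 r}{4}\right) = - 2 \left(- \frac{13 r}{4} + h \left(7 + h\right)\right) = \frac{13 r}{2} - 2 h \left(7 + h\right)$)
$\left(U{\left(9,-9 \right)} - 149\right)^{2} = \left(\left(\left(-14\right) 9 - 2 \cdot 9^{2} + \frac{13}{2} \left(-9\right)\right) - 149\right)^{2} = \left(\left(-126 - 162 - \frac{117}{2}\right) - 149\right)^{2} = \left(- \frac{693}{2} - 149\right)^{2} = \left(- \frac{991}{2}\right)^{2} = \frac{982081}{4}$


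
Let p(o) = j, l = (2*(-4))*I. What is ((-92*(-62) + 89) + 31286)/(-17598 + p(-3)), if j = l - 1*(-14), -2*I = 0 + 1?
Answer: -37079/17580 ≈ -2.1092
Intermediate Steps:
I = -½ (I = -(0 + 1)/2 = -½*1 = -½ ≈ -0.50000)
l = 4 (l = (2*(-4))*(-½) = -8*(-½) = 4)
j = 18 (j = 4 - 1*(-14) = 4 + 14 = 18)
p(o) = 18
((-92*(-62) + 89) + 31286)/(-17598 + p(-3)) = ((-92*(-62) + 89) + 31286)/(-17598 + 18) = ((5704 + 89) + 31286)/(-17580) = (5793 + 31286)*(-1/17580) = 37079*(-1/17580) = -37079/17580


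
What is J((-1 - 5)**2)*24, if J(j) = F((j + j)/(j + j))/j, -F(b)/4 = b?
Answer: -8/3 ≈ -2.6667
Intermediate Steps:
F(b) = -4*b
J(j) = -4/j (J(j) = (-4*(j + j)/(j + j))/j = (-4*2*j/(2*j))/j = (-4*2*j*1/(2*j))/j = (-4*1)/j = -4/j)
J((-1 - 5)**2)*24 = -4/(-1 - 5)**2*24 = -4/((-6)**2)*24 = -4/36*24 = -4*1/36*24 = -1/9*24 = -8/3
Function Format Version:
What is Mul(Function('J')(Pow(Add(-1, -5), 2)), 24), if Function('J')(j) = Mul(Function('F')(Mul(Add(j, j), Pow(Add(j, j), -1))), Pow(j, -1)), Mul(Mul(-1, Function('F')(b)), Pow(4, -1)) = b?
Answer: Rational(-8, 3) ≈ -2.6667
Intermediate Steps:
Function('F')(b) = Mul(-4, b)
Function('J')(j) = Mul(-4, Pow(j, -1)) (Function('J')(j) = Mul(Mul(-4, Mul(Add(j, j), Pow(Add(j, j), -1))), Pow(j, -1)) = Mul(Mul(-4, Mul(Mul(2, j), Pow(Mul(2, j), -1))), Pow(j, -1)) = Mul(Mul(-4, Mul(Mul(2, j), Mul(Rational(1, 2), Pow(j, -1)))), Pow(j, -1)) = Mul(Mul(-4, 1), Pow(j, -1)) = Mul(-4, Pow(j, -1)))
Mul(Function('J')(Pow(Add(-1, -5), 2)), 24) = Mul(Mul(-4, Pow(Pow(Add(-1, -5), 2), -1)), 24) = Mul(Mul(-4, Pow(Pow(-6, 2), -1)), 24) = Mul(Mul(-4, Pow(36, -1)), 24) = Mul(Mul(-4, Rational(1, 36)), 24) = Mul(Rational(-1, 9), 24) = Rational(-8, 3)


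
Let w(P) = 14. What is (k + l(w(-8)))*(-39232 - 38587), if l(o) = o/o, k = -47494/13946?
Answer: 1305335906/6973 ≈ 1.8720e+5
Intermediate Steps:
k = -23747/6973 (k = -47494*1/13946 = -23747/6973 ≈ -3.4056)
l(o) = 1
(k + l(w(-8)))*(-39232 - 38587) = (-23747/6973 + 1)*(-39232 - 38587) = -16774/6973*(-77819) = 1305335906/6973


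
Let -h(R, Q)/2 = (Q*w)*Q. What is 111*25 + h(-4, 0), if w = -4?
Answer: 2775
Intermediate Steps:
h(R, Q) = 8*Q² (h(R, Q) = -2*Q*(-4)*Q = -2*(-4*Q)*Q = -(-8)*Q² = 8*Q²)
111*25 + h(-4, 0) = 111*25 + 8*0² = 2775 + 8*0 = 2775 + 0 = 2775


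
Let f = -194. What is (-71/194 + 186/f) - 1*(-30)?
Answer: 5563/194 ≈ 28.675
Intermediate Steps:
(-71/194 + 186/f) - 1*(-30) = (-71/194 + 186/(-194)) - 1*(-30) = (-71*1/194 + 186*(-1/194)) + 30 = (-71/194 - 93/97) + 30 = -257/194 + 30 = 5563/194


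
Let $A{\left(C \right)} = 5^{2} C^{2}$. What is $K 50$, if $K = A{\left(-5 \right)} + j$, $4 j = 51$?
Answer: $\frac{63775}{2} \approx 31888.0$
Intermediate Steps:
$j = \frac{51}{4}$ ($j = \frac{1}{4} \cdot 51 = \frac{51}{4} \approx 12.75$)
$A{\left(C \right)} = 25 C^{2}$
$K = \frac{2551}{4}$ ($K = 25 \left(-5\right)^{2} + \frac{51}{4} = 25 \cdot 25 + \frac{51}{4} = 625 + \frac{51}{4} = \frac{2551}{4} \approx 637.75$)
$K 50 = \frac{2551}{4} \cdot 50 = \frac{63775}{2}$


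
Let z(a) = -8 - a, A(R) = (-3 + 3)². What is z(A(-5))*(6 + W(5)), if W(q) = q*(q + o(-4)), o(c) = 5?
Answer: -448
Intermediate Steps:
W(q) = q*(5 + q) (W(q) = q*(q + 5) = q*(5 + q))
A(R) = 0 (A(R) = 0² = 0)
z(A(-5))*(6 + W(5)) = (-8 - 1*0)*(6 + 5*(5 + 5)) = (-8 + 0)*(6 + 5*10) = -8*(6 + 50) = -8*56 = -448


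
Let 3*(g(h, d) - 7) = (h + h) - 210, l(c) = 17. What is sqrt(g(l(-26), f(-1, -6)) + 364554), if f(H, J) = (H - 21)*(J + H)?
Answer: sqrt(3280521)/3 ≈ 603.74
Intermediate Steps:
f(H, J) = (-21 + H)*(H + J)
g(h, d) = -63 + 2*h/3 (g(h, d) = 7 + ((h + h) - 210)/3 = 7 + (2*h - 210)/3 = 7 + (-210 + 2*h)/3 = 7 + (-70 + 2*h/3) = -63 + 2*h/3)
sqrt(g(l(-26), f(-1, -6)) + 364554) = sqrt((-63 + (2/3)*17) + 364554) = sqrt((-63 + 34/3) + 364554) = sqrt(-155/3 + 364554) = sqrt(1093507/3) = sqrt(3280521)/3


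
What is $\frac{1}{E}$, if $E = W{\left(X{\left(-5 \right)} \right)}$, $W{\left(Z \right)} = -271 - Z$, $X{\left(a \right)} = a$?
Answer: $- \frac{1}{266} \approx -0.0037594$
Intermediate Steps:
$E = -266$ ($E = -271 - -5 = -271 + 5 = -266$)
$\frac{1}{E} = \frac{1}{-266} = - \frac{1}{266}$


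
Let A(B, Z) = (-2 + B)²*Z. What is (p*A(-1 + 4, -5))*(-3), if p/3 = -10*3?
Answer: -1350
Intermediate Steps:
p = -90 (p = 3*(-10*3) = 3*(-1*30) = 3*(-30) = -90)
A(B, Z) = Z*(-2 + B)²
(p*A(-1 + 4, -5))*(-3) = -(-450)*(-2 + (-1 + 4))²*(-3) = -(-450)*(-2 + 3)²*(-3) = -(-450)*1²*(-3) = -(-450)*(-3) = -90*(-5)*(-3) = 450*(-3) = -1350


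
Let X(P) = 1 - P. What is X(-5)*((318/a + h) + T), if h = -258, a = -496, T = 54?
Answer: -152253/124 ≈ -1227.8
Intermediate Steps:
X(-5)*((318/a + h) + T) = (1 - 1*(-5))*((318/(-496) - 258) + 54) = (1 + 5)*((318*(-1/496) - 258) + 54) = 6*((-159/248 - 258) + 54) = 6*(-64143/248 + 54) = 6*(-50751/248) = -152253/124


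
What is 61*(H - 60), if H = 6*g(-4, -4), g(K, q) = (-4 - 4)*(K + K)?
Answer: 19764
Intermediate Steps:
g(K, q) = -16*K
H = 384 (H = 6*(-16*(-4)) = 6*64 = 384)
61*(H - 60) = 61*(384 - 60) = 61*324 = 19764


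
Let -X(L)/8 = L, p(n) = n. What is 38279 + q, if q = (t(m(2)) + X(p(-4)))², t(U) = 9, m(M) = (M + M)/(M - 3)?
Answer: 39960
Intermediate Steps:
m(M) = 2*M/(-3 + M) (m(M) = (2*M)/(-3 + M) = 2*M/(-3 + M))
X(L) = -8*L
q = 1681 (q = (9 - 8*(-4))² = (9 + 32)² = 41² = 1681)
38279 + q = 38279 + 1681 = 39960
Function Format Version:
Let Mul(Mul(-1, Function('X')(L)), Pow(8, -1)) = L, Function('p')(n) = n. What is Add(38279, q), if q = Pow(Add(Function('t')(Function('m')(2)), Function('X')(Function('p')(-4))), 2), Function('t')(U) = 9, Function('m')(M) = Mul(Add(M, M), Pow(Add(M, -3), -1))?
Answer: 39960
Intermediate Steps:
Function('m')(M) = Mul(2, M, Pow(Add(-3, M), -1)) (Function('m')(M) = Mul(Mul(2, M), Pow(Add(-3, M), -1)) = Mul(2, M, Pow(Add(-3, M), -1)))
Function('X')(L) = Mul(-8, L)
q = 1681 (q = Pow(Add(9, Mul(-8, -4)), 2) = Pow(Add(9, 32), 2) = Pow(41, 2) = 1681)
Add(38279, q) = Add(38279, 1681) = 39960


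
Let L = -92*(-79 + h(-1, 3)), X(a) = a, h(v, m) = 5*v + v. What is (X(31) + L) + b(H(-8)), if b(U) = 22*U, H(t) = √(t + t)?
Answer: 7851 + 88*I ≈ 7851.0 + 88.0*I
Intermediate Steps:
h(v, m) = 6*v
H(t) = √2*√t (H(t) = √(2*t) = √2*√t)
L = 7820 (L = -92*(-79 + 6*(-1)) = -92*(-79 - 6) = -92*(-85) = 7820)
(X(31) + L) + b(H(-8)) = (31 + 7820) + 22*(√2*√(-8)) = 7851 + 22*(√2*(2*I*√2)) = 7851 + 22*(4*I) = 7851 + 88*I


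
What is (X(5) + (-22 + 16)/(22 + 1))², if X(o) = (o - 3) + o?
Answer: 24025/529 ≈ 45.416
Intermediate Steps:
X(o) = -3 + 2*o (X(o) = (-3 + o) + o = -3 + 2*o)
(X(5) + (-22 + 16)/(22 + 1))² = ((-3 + 2*5) + (-22 + 16)/(22 + 1))² = ((-3 + 10) - 6/23)² = (7 - 6*1/23)² = (7 - 6/23)² = (155/23)² = 24025/529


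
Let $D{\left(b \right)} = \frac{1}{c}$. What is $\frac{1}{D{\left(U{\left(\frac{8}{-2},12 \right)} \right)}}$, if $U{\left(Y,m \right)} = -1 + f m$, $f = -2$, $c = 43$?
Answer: $43$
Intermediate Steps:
$U{\left(Y,m \right)} = -1 - 2 m$
$D{\left(b \right)} = \frac{1}{43}$
$\frac{1}{D{\left(U{\left(\frac{8}{-2},12 \right)} \right)}} = \frac{1}{\frac{1}{43}} = 43$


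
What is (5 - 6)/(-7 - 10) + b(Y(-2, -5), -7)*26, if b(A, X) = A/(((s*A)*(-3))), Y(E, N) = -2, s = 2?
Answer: -218/51 ≈ -4.2745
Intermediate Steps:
b(A, X) = -1/6 (b(A, X) = A/(((2*A)*(-3))) = A/((-6*A)) = A*(-1/(6*A)) = -1/6)
(5 - 6)/(-7 - 10) + b(Y(-2, -5), -7)*26 = (5 - 6)/(-7 - 10) - 1/6*26 = -1/(-17) - 13/3 = -1*(-1/17) - 13/3 = 1/17 - 13/3 = -218/51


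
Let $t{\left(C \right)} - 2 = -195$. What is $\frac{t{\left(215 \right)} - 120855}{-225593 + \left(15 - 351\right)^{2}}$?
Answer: $\frac{121048}{112697} \approx 1.0741$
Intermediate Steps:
$t{\left(C \right)} = -193$ ($t{\left(C \right)} = 2 - 195 = -193$)
$\frac{t{\left(215 \right)} - 120855}{-225593 + \left(15 - 351\right)^{2}} = \frac{-193 - 120855}{-225593 + \left(15 - 351\right)^{2}} = - \frac{121048}{-225593 + \left(-336\right)^{2}} = - \frac{121048}{-225593 + 112896} = - \frac{121048}{-112697} = \left(-121048\right) \left(- \frac{1}{112697}\right) = \frac{121048}{112697}$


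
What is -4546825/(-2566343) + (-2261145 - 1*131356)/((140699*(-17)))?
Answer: 1308880893486/472184014913 ≈ 2.7720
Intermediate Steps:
-4546825/(-2566343) + (-2261145 - 1*131356)/((140699*(-17))) = -4546825*(-1/2566343) + (-2261145 - 131356)/(-2391883) = 4546825/2566343 - 2392501*(-1/2391883) = 4546825/2566343 + 2392501/2391883 = 1308880893486/472184014913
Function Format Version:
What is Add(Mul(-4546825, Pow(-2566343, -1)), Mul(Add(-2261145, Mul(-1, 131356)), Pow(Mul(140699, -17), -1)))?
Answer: Rational(1308880893486, 472184014913) ≈ 2.7720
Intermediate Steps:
Add(Mul(-4546825, Pow(-2566343, -1)), Mul(Add(-2261145, Mul(-1, 131356)), Pow(Mul(140699, -17), -1))) = Add(Mul(-4546825, Rational(-1, 2566343)), Mul(Add(-2261145, -131356), Pow(-2391883, -1))) = Add(Rational(4546825, 2566343), Mul(-2392501, Rational(-1, 2391883))) = Add(Rational(4546825, 2566343), Rational(2392501, 2391883)) = Rational(1308880893486, 472184014913)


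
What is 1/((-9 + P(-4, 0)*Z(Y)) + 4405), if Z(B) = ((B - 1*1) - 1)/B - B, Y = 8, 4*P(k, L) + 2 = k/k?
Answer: 16/70365 ≈ 0.00022739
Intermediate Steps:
P(k, L) = -¼ (P(k, L) = -½ + (k/k)/4 = -½ + (¼)*1 = -½ + ¼ = -¼)
Z(B) = -B + (-2 + B)/B (Z(B) = ((B - 1) - 1)/B - B = ((-1 + B) - 1)/B - B = (-2 + B)/B - B = -B + (-2 + B)/B)
1/((-9 + P(-4, 0)*Z(Y)) + 4405) = 1/((-9 - (1 - 1*8 - 2/8)/4) + 4405) = 1/((-9 - (1 - 8 - 2*⅛)/4) + 4405) = 1/((-9 - (1 - 8 - ¼)/4) + 4405) = 1/((-9 - ¼*(-29/4)) + 4405) = 1/((-9 + 29/16) + 4405) = 1/(-115/16 + 4405) = 1/(70365/16) = 16/70365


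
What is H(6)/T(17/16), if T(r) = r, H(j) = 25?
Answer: 400/17 ≈ 23.529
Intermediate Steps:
H(6)/T(17/16) = 25/((17/16)) = 25/((17*(1/16))) = 25/(17/16) = 25*(16/17) = 400/17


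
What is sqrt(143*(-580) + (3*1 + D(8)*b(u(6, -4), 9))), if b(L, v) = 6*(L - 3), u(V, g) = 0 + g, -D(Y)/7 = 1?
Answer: 11*I*sqrt(683) ≈ 287.48*I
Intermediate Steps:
D(Y) = -7 (D(Y) = -7*1 = -7)
u(V, g) = g
b(L, v) = -18 + 6*L (b(L, v) = 6*(-3 + L) = -18 + 6*L)
sqrt(143*(-580) + (3*1 + D(8)*b(u(6, -4), 9))) = sqrt(143*(-580) + (3*1 - 7*(-18 + 6*(-4)))) = sqrt(-82940 + (3 - 7*(-18 - 24))) = sqrt(-82940 + (3 - 7*(-42))) = sqrt(-82940 + (3 + 294)) = sqrt(-82940 + 297) = sqrt(-82643) = 11*I*sqrt(683)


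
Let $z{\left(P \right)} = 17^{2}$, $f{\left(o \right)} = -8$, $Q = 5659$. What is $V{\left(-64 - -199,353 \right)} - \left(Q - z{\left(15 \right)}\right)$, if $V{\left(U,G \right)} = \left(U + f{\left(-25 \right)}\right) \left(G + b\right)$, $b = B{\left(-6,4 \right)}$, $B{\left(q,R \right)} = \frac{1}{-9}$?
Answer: $\frac{355022}{9} \approx 39447.0$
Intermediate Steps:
$z{\left(P \right)} = 289$
$B{\left(q,R \right)} = - \frac{1}{9}$
$b = - \frac{1}{9} \approx -0.11111$
$V{\left(U,G \right)} = \left(-8 + U\right) \left(- \frac{1}{9} + G\right)$ ($V{\left(U,G \right)} = \left(U - 8\right) \left(G - \frac{1}{9}\right) = \left(-8 + U\right) \left(- \frac{1}{9} + G\right)$)
$V{\left(-64 - -199,353 \right)} - \left(Q - z{\left(15 \right)}\right) = \left(\frac{8}{9} - 2824 - \frac{-64 - -199}{9} + 353 \left(-64 - -199\right)\right) - \left(5659 - 289\right) = \left(\frac{8}{9} - 2824 - \frac{-64 + 199}{9} + 353 \left(-64 + 199\right)\right) - \left(5659 - 289\right) = \left(\frac{8}{9} - 2824 - 15 + 353 \cdot 135\right) - 5370 = \left(\frac{8}{9} - 2824 - 15 + 47655\right) - 5370 = \frac{403352}{9} - 5370 = \frac{355022}{9}$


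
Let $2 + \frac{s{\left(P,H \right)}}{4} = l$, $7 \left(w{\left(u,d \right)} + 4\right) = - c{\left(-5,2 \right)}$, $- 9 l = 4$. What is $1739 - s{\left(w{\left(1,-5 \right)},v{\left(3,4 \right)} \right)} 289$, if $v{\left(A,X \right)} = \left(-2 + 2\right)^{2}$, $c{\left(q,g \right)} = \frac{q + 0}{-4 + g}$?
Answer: $\frac{41083}{9} \approx 4564.8$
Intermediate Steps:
$c{\left(q,g \right)} = \frac{q}{-4 + g}$
$v{\left(A,X \right)} = 0$ ($v{\left(A,X \right)} = 0^{2} = 0$)
$l = - \frac{4}{9}$ ($l = \left(- \frac{1}{9}\right) 4 = - \frac{4}{9} \approx -0.44444$)
$w{\left(u,d \right)} = - \frac{61}{14}$ ($w{\left(u,d \right)} = -4 + \frac{\left(-1\right) \left(- \frac{5}{-4 + 2}\right)}{7} = -4 + \frac{\left(-1\right) \left(- \frac{5}{-2}\right)}{7} = -4 + \frac{\left(-1\right) \left(\left(-5\right) \left(- \frac{1}{2}\right)\right)}{7} = -4 + \frac{\left(-1\right) \frac{5}{2}}{7} = -4 + \frac{1}{7} \left(- \frac{5}{2}\right) = -4 - \frac{5}{14} = - \frac{61}{14}$)
$s{\left(P,H \right)} = - \frac{88}{9}$ ($s{\left(P,H \right)} = -8 + 4 \left(- \frac{4}{9}\right) = -8 - \frac{16}{9} = - \frac{88}{9}$)
$1739 - s{\left(w{\left(1,-5 \right)},v{\left(3,4 \right)} \right)} 289 = 1739 - \left(- \frac{88}{9}\right) 289 = 1739 - - \frac{25432}{9} = 1739 + \frac{25432}{9} = \frac{41083}{9}$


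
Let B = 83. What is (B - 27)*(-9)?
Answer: -504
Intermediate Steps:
(B - 27)*(-9) = (83 - 27)*(-9) = 56*(-9) = -504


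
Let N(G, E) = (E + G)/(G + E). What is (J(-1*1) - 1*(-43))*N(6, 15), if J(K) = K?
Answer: 42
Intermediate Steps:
N(G, E) = 1 (N(G, E) = (E + G)/(E + G) = 1)
(J(-1*1) - 1*(-43))*N(6, 15) = (-1*1 - 1*(-43))*1 = (-1 + 43)*1 = 42*1 = 42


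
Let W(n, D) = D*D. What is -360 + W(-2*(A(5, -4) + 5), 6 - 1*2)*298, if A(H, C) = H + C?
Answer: 4408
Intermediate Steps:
A(H, C) = C + H
W(n, D) = D²
-360 + W(-2*(A(5, -4) + 5), 6 - 1*2)*298 = -360 + (6 - 1*2)²*298 = -360 + (6 - 2)²*298 = -360 + 4²*298 = -360 + 16*298 = -360 + 4768 = 4408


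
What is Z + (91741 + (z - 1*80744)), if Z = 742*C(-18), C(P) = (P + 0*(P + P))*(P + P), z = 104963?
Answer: 596776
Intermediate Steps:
C(P) = 2*P**2 (C(P) = (P + 0*(2*P))*(2*P) = (P + 0)*(2*P) = P*(2*P) = 2*P**2)
Z = 480816 (Z = 742*(2*(-18)**2) = 742*(2*324) = 742*648 = 480816)
Z + (91741 + (z - 1*80744)) = 480816 + (91741 + (104963 - 1*80744)) = 480816 + (91741 + (104963 - 80744)) = 480816 + (91741 + 24219) = 480816 + 115960 = 596776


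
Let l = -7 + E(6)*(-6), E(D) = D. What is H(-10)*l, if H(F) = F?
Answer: 430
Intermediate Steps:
l = -43 (l = -7 + 6*(-6) = -7 - 36 = -43)
H(-10)*l = -10*(-43) = 430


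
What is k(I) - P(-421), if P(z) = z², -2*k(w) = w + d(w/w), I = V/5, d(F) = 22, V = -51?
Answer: -1772469/10 ≈ -1.7725e+5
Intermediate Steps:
I = -51/5 ≈ -10.200
k(w) = -11 - w/2 (k(w) = -(w + 22)/2 = -(22 + w)/2 = -11 - w/2)
k(I) - P(-421) = (-11 - ½*(-51/5)) - 1*(-421)² = (-11 + 51/10) - 1*177241 = -59/10 - 177241 = -1772469/10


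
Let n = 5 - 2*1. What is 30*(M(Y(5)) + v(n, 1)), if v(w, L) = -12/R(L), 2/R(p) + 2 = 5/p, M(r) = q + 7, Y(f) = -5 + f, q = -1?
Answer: -360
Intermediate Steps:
M(r) = 6 (M(r) = -1 + 7 = 6)
R(p) = 2/(-2 + 5/p)
n = 3 (n = 5 - 2 = 3)
v(w, L) = 6*(-5 + 2*L)/L (v(w, L) = -12*(-(-5 + 2*L)/(2*L)) = -(-6)*(-5 + 2*L)/L = 6*(-5 + 2*L)/L)
30*(M(Y(5)) + v(n, 1)) = 30*(6 + (12 - 30/1)) = 30*(6 + (12 - 30*1)) = 30*(6 + (12 - 30)) = 30*(6 - 18) = 30*(-12) = -360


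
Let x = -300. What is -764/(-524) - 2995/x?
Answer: 89929/7860 ≈ 11.441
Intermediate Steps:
-764/(-524) - 2995/x = -764/(-524) - 2995/(-300) = -764*(-1/524) - 2995*(-1/300) = 191/131 + 599/60 = 89929/7860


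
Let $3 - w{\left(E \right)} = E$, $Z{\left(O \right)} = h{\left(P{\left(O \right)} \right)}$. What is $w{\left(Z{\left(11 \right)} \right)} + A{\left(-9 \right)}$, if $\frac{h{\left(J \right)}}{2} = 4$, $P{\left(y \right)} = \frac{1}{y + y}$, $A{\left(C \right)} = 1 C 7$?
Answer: $-68$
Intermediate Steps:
$A{\left(C \right)} = 7 C$ ($A{\left(C \right)} = C 7 = 7 C$)
$P{\left(y \right)} = \frac{1}{2 y}$
$h{\left(J \right)} = 8$ ($h{\left(J \right)} = 2 \cdot 4 = 8$)
$Z{\left(O \right)} = 8$
$w{\left(E \right)} = 3 - E$
$w{\left(Z{\left(11 \right)} \right)} + A{\left(-9 \right)} = \left(3 - 8\right) + 7 \left(-9\right) = \left(3 - 8\right) - 63 = -5 - 63 = -68$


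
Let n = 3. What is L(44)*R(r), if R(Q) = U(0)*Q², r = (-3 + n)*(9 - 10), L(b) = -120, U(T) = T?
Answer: 0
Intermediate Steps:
r = 0 (r = (-3 + 3)*(9 - 10) = 0*(-1) = 0)
R(Q) = 0 (R(Q) = 0*Q² = 0)
L(44)*R(r) = -120*0 = 0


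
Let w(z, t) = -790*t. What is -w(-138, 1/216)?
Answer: 395/108 ≈ 3.6574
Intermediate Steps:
-w(-138, 1/216) = -(-790)/216 = -1*(-395/108) = 395/108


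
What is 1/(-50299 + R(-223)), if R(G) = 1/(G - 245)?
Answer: -468/23539933 ≈ -1.9881e-5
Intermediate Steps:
R(G) = 1/(-245 + G)
1/(-50299 + R(-223)) = 1/(-50299 + 1/(-245 - 223)) = 1/(-50299 + 1/(-468)) = 1/(-50299 - 1/468) = 1/(-23539933/468) = -468/23539933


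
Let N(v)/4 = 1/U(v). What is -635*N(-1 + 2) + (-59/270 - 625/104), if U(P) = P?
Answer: -35749043/14040 ≈ -2546.2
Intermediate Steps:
N(v) = 4/v
-635*N(-1 + 2) + (-59/270 - 625/104) = -2540/(-1 + 2) + (-59/270 - 625/104) = -2540/1 + (-59*1/270 - 625*1/104) = -2540 + (-59/270 - 625/104) = -635*4 - 87443/14040 = -2540 - 87443/14040 = -35749043/14040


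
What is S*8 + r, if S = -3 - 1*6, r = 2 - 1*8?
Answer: -78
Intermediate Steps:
r = -6 (r = 2 - 8 = -6)
S = -9 (S = -3 - 6 = -9)
S*8 + r = -9*8 - 6 = -72 - 6 = -78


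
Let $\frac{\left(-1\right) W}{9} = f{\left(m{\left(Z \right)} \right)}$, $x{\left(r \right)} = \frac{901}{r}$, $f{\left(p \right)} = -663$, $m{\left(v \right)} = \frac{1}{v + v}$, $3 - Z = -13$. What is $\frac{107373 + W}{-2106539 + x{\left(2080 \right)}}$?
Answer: $- \frac{235747200}{4381600219} \approx -0.053804$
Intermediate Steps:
$Z = 16$ ($Z = 3 - -13 = 3 + 13 = 16$)
$m{\left(v \right)} = \frac{1}{2 v}$
$W = 5967$ ($W = \left(-9\right) \left(-663\right) = 5967$)
$\frac{107373 + W}{-2106539 + x{\left(2080 \right)}} = \frac{107373 + 5967}{-2106539 + \frac{901}{2080}} = \frac{113340}{-2106539 + 901 \cdot \frac{1}{2080}} = \frac{113340}{-2106539 + \frac{901}{2080}} = \frac{113340}{- \frac{4381600219}{2080}} = 113340 \left(- \frac{2080}{4381600219}\right) = - \frac{235747200}{4381600219}$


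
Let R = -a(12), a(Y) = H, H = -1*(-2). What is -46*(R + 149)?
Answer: -6762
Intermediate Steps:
H = 2
a(Y) = 2
R = -2 (R = -1*2 = -2)
-46*(R + 149) = -46*(-2 + 149) = -46*147 = -6762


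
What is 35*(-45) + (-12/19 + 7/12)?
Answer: -359111/228 ≈ -1575.0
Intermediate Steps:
35*(-45) + (-12/19 + 7/12) = -1575 + (-12*1/19 + 7*(1/12)) = -1575 + (-12/19 + 7/12) = -1575 - 11/228 = -359111/228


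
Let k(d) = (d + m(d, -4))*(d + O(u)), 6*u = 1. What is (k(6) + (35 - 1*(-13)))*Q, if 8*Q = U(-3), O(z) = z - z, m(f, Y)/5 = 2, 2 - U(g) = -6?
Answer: 144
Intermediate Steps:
U(g) = 8 (U(g) = 2 - 1*(-6) = 2 + 6 = 8)
u = ⅙ (u = (⅙)*1 = ⅙ ≈ 0.16667)
m(f, Y) = 10 (m(f, Y) = 5*2 = 10)
O(z) = 0
Q = 1 (Q = (⅛)*8 = 1)
k(d) = d*(10 + d) (k(d) = (d + 10)*(d + 0) = (10 + d)*d = d*(10 + d))
(k(6) + (35 - 1*(-13)))*Q = (6*(10 + 6) + (35 - 1*(-13)))*1 = (6*16 + (35 + 13))*1 = (96 + 48)*1 = 144*1 = 144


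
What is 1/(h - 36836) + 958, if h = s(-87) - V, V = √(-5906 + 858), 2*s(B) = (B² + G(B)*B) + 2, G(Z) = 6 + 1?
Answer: 1065833474579/1112561073 + 2*I*√1262/1112561073 ≈ 958.0 + 6.3861e-8*I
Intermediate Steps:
G(Z) = 7
s(B) = 1 + B²/2 + 7*B/2 (s(B) = ((B² + 7*B) + 2)/2 = (2 + B² + 7*B)/2 = 1 + B²/2 + 7*B/2)
V = 2*I*√1262 (V = √(-5048) = 2*I*√1262 ≈ 71.049*I)
h = 3481 - 2*I*√1262 (h = (1 + (½)*(-87)² + (7/2)*(-87)) - 2*I*√1262 = (1 + (½)*7569 - 609/2) - 2*I*√1262 = (1 + 7569/2 - 609/2) - 2*I*√1262 = 3481 - 2*I*√1262 ≈ 3481.0 - 71.049*I)
1/(h - 36836) + 958 = 1/((3481 - 2*I*√1262) - 36836) + 958 = 1/(-33355 - 2*I*√1262) + 958 = 958 + 1/(-33355 - 2*I*√1262)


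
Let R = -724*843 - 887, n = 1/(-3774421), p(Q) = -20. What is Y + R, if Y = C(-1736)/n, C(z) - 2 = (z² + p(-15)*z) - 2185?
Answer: -11497766417312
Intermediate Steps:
n = -1/3774421 ≈ -2.6494e-7
C(z) = -2183 + z² - 20*z (C(z) = 2 + ((z² - 20*z) - 2185) = 2 + (-2185 + z² - 20*z) = -2183 + z² - 20*z)
R = -611219 (R = -610332 - 887 = -611219)
Y = -11497765806093 (Y = (-2183 + (-1736)² - 20*(-1736))/(-1/3774421) = (-2183 + 3013696 + 34720)*(-3774421) = 3046233*(-3774421) = -11497765806093)
Y + R = -11497765806093 - 611219 = -11497766417312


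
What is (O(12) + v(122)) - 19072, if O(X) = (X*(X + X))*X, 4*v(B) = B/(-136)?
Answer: -4247613/272 ≈ -15616.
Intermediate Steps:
v(B) = -B/544 (v(B) = (B/(-136))/4 = (B*(-1/136))/4 = (-B/136)/4 = -B/544)
O(X) = 2*X³ (O(X) = (X*(2*X))*X = (2*X²)*X = 2*X³)
(O(12) + v(122)) - 19072 = (2*12³ - 1/544*122) - 19072 = (2*1728 - 61/272) - 19072 = (3456 - 61/272) - 19072 = 939971/272 - 19072 = -4247613/272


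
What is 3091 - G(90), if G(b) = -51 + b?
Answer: 3052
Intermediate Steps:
3091 - G(90) = 3091 - (-51 + 90) = 3091 - 1*39 = 3091 - 39 = 3052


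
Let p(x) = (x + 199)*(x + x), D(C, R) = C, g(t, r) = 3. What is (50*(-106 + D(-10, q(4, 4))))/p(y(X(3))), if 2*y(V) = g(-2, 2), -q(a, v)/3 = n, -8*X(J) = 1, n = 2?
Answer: -11600/1203 ≈ -9.6426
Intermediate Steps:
X(J) = -⅛ (X(J) = -⅛*1 = -⅛)
q(a, v) = -6 (q(a, v) = -3*2 = -6)
y(V) = 3/2 (y(V) = (½)*3 = 3/2)
p(x) = 2*x*(199 + x) (p(x) = (199 + x)*(2*x) = 2*x*(199 + x))
(50*(-106 + D(-10, q(4, 4))))/p(y(X(3))) = (50*(-106 - 10))/((2*(3/2)*(199 + 3/2))) = (50*(-116))/((2*(3/2)*(401/2))) = -5800/1203/2 = -5800*2/1203 = -11600/1203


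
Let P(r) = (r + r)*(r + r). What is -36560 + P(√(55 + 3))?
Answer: -36328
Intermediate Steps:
P(r) = 4*r² (P(r) = (2*r)*(2*r) = 4*r²)
-36560 + P(√(55 + 3)) = -36560 + 4*(√(55 + 3))² = -36560 + 4*(√58)² = -36560 + 4*58 = -36560 + 232 = -36328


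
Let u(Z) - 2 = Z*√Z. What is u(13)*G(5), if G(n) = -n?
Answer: -10 - 65*√13 ≈ -244.36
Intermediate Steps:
u(Z) = 2 + Z^(3/2) (u(Z) = 2 + Z*√Z = 2 + Z^(3/2))
u(13)*G(5) = (2 + 13^(3/2))*(-1*5) = (2 + 13*√13)*(-5) = -10 - 65*√13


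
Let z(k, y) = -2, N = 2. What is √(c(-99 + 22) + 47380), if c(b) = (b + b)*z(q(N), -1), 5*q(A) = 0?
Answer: 2*√11922 ≈ 218.38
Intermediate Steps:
q(A) = 0 (q(A) = (⅕)*0 = 0)
c(b) = -4*b (c(b) = (b + b)*(-2) = (2*b)*(-2) = -4*b)
√(c(-99 + 22) + 47380) = √(-4*(-99 + 22) + 47380) = √(-4*(-77) + 47380) = √(308 + 47380) = √47688 = 2*√11922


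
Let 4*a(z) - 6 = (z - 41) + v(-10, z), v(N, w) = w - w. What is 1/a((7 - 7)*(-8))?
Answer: -4/35 ≈ -0.11429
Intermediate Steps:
v(N, w) = 0
a(z) = -35/4 + z/4 (a(z) = 3/2 + ((z - 41) + 0)/4 = 3/2 + ((-41 + z) + 0)/4 = 3/2 + (-41 + z)/4 = 3/2 + (-41/4 + z/4) = -35/4 + z/4)
1/a((7 - 7)*(-8)) = 1/(-35/4 + ((7 - 7)*(-8))/4) = 1/(-35/4 + (0*(-8))/4) = 1/(-35/4 + (¼)*0) = 1/(-35/4 + 0) = 1/(-35/4) = -4/35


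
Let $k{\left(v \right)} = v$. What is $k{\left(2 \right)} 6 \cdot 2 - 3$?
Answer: $21$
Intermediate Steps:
$k{\left(2 \right)} 6 \cdot 2 - 3 = 2 \cdot 6 \cdot 2 - 3 = 2 \cdot 12 - 3 = 24 - 3 = 21$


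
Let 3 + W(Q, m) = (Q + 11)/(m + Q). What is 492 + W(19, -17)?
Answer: 504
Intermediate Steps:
W(Q, m) = -3 + (11 + Q)/(Q + m) (W(Q, m) = -3 + (Q + 11)/(m + Q) = -3 + (11 + Q)/(Q + m))
492 + W(19, -17) = 492 + (11 - 3*(-17) - 2*19)/(19 - 17) = 492 + (11 + 51 - 38)/2 = 492 + (½)*24 = 492 + 12 = 504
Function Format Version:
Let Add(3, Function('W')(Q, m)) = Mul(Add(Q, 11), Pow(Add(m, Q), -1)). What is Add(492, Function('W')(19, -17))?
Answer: 504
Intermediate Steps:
Function('W')(Q, m) = Add(-3, Mul(Pow(Add(Q, m), -1), Add(11, Q))) (Function('W')(Q, m) = Add(-3, Mul(Add(Q, 11), Pow(Add(m, Q), -1))) = Add(-3, Mul(Add(11, Q), Pow(Add(Q, m), -1))) = Add(-3, Mul(Pow(Add(Q, m), -1), Add(11, Q))))
Add(492, Function('W')(19, -17)) = Add(492, Mul(Pow(Add(19, -17), -1), Add(11, Mul(-3, -17), Mul(-2, 19)))) = Add(492, Mul(Pow(2, -1), Add(11, 51, -38))) = Add(492, Mul(Rational(1, 2), 24)) = Add(492, 12) = 504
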